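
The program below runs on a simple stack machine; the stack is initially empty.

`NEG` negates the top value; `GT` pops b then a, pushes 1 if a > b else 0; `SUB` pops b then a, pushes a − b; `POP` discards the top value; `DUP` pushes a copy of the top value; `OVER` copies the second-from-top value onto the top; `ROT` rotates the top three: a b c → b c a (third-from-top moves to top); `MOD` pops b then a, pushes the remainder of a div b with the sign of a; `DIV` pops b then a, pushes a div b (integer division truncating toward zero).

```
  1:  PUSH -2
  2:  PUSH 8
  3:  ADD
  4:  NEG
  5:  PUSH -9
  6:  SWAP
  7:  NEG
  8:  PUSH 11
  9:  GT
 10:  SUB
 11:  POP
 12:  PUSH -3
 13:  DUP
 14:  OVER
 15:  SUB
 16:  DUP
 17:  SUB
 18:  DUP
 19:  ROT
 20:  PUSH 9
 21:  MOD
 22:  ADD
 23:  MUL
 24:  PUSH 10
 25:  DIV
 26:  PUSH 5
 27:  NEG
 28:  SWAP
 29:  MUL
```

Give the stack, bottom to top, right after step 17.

[-3, 0]

PUSH -2 : [-2]
PUSH 8  : [-2, 8]
ADD     : [6]
NEG     : [-6]
PUSH -9 : [-6, -9]
SWAP    : [-9, -6]
NEG     : [-9, 6]
PUSH 11 : [-9, 6, 11]
GT      : [-9, 0]
SUB     : [-9]
POP     : []
PUSH -3 : [-3]
DUP     : [-3, -3]
OVER    : [-3, -3, -3]
SUB     : [-3, 0]
DUP     : [-3, 0, 0]
SUB     : [-3, 0]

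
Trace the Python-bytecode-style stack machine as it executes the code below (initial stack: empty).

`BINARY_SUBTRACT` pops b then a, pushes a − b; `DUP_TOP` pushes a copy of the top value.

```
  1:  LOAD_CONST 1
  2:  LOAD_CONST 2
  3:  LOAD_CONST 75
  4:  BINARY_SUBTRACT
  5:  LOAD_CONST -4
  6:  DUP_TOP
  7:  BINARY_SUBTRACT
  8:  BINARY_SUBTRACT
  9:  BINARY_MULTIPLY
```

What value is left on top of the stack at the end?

-73

LOAD_CONST 1    -> 1
LOAD_CONST 2    -> 1 2
LOAD_CONST 75   -> 1 2 75
BINARY_SUBTRACT -> 1 -73
LOAD_CONST -4   -> 1 -73 -4
DUP_TOP         -> 1 -73 -4 -4
BINARY_SUBTRACT -> 1 -73 0
BINARY_SUBTRACT -> 1 -73
BINARY_MULTIPLY -> -73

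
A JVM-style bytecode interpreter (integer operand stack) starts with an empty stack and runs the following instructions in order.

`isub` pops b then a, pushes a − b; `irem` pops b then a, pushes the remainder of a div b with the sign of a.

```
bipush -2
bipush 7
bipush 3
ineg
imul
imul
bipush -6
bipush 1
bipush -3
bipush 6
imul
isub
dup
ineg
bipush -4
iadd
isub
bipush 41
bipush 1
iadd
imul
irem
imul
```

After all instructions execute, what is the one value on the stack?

-252

bipush -2 → [-2]
bipush 7  → [-2, 7]
bipush 3  → [-2, 7, 3]
ineg      → [-2, 7, -3]
imul      → [-2, -21]
imul      → [42]
bipush -6 → [42, -6]
bipush 1  → [42, -6, 1]
bipush -3 → [42, -6, 1, -3]
bipush 6  → [42, -6, 1, -3, 6]
imul      → [42, -6, 1, -18]
isub      → [42, -6, 19]
dup       → [42, -6, 19, 19]
ineg      → [42, -6, 19, -19]
bipush -4 → [42, -6, 19, -19, -4]
iadd      → [42, -6, 19, -23]
isub      → [42, -6, 42]
bipush 41 → [42, -6, 42, 41]
bipush 1  → [42, -6, 42, 41, 1]
iadd      → [42, -6, 42, 42]
imul      → [42, -6, 1764]
irem      → [42, -6]
imul      → [-252]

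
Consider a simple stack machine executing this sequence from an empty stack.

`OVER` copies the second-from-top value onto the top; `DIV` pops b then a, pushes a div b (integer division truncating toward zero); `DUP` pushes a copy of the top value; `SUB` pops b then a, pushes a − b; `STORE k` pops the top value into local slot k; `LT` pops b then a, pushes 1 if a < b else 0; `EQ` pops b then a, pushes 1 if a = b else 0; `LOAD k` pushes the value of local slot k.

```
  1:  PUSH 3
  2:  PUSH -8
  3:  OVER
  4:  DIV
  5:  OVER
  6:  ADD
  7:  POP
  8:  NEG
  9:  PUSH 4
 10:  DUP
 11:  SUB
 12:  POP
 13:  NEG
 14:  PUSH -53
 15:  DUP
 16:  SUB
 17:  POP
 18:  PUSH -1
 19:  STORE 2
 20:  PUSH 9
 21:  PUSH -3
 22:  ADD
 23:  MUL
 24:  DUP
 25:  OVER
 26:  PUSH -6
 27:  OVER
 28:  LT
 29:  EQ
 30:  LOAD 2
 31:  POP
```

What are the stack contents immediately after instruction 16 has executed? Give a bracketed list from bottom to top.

[3, 0]

PUSH 3    3
PUSH -8   3 -8
OVER      3 -8 3
DIV       3 -2
OVER      3 -2 3
ADD       3 1
POP       3
NEG       -3
PUSH 4    -3 4
DUP       -3 4 4
SUB       -3 0
POP       -3
NEG       3
PUSH -53  3 -53
DUP       3 -53 -53
SUB       3 0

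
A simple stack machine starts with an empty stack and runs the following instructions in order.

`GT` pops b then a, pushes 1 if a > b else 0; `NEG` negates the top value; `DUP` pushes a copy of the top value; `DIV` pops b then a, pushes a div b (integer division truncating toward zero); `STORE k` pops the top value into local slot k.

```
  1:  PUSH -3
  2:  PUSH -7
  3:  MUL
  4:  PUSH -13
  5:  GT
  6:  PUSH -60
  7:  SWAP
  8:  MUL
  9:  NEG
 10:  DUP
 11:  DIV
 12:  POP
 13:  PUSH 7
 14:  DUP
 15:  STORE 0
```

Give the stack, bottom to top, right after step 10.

[60, 60]

PUSH -3  : [-3]
PUSH -7  : [-3, -7]
MUL      : [21]
PUSH -13 : [21, -13]
GT       : [1]
PUSH -60 : [1, -60]
SWAP     : [-60, 1]
MUL      : [-60]
NEG      : [60]
DUP      : [60, 60]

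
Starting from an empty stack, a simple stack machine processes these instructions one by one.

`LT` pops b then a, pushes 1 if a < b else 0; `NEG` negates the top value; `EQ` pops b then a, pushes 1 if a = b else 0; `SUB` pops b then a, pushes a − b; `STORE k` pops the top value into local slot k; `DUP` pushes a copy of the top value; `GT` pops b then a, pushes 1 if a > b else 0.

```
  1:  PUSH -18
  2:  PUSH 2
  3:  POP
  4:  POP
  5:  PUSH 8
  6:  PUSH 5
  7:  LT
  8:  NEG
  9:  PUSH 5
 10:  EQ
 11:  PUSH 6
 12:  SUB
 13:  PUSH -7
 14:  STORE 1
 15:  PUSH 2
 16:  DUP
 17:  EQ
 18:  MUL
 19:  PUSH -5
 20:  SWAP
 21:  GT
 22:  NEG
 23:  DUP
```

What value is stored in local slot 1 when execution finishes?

PUSH -18  -18
PUSH 2    -18 2
POP       -18
POP       (empty)
PUSH 8    8
PUSH 5    8 5
LT        0
NEG       0
PUSH 5    0 5
EQ        0
PUSH 6    0 6
SUB       -6
PUSH -7   -6 -7
STORE 1   -6
PUSH 2    -6 2
DUP       -6 2 2
EQ        -6 1
MUL       -6
PUSH -5   -6 -5
SWAP      -5 -6
GT        1
NEG       -1
DUP       -1 -1

-7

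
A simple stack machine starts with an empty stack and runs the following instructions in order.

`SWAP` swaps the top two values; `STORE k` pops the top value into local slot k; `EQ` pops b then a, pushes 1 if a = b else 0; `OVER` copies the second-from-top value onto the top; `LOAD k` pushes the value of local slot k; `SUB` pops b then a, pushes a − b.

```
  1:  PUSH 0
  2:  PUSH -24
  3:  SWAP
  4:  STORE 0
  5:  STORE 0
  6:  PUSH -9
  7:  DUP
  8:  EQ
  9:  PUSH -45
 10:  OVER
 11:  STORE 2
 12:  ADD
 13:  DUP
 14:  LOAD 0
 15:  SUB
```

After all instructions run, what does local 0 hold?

PUSH 0    [0]
PUSH -24  [0, -24]
SWAP      [-24, 0]
STORE 0   [-24]
STORE 0   []
PUSH -9   [-9]
DUP       [-9, -9]
EQ        [1]
PUSH -45  [1, -45]
OVER      [1, -45, 1]
STORE 2   [1, -45]
ADD       [-44]
DUP       [-44, -44]
LOAD 0    [-44, -44, -24]
SUB       [-44, -20]

-24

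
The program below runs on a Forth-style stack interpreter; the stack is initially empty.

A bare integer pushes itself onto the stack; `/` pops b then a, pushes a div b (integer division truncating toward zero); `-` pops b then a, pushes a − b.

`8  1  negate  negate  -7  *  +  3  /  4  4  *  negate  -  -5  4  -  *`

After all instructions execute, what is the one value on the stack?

-144

8      → [8]
1      → [8, 1]
negate → [8, -1]
negate → [8, 1]
-7     → [8, 1, -7]
*      → [8, -7]
+      → [1]
3      → [1, 3]
/      → [0]
4      → [0, 4]
4      → [0, 4, 4]
*      → [0, 16]
negate → [0, -16]
-      → [16]
-5     → [16, -5]
4      → [16, -5, 4]
-      → [16, -9]
*      → [-144]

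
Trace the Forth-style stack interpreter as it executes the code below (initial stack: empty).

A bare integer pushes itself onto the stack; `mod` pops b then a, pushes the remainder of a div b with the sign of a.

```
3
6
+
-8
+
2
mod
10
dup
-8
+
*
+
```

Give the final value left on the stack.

3   → [3]
6   → [3, 6]
+   → [9]
-8  → [9, -8]
+   → [1]
2   → [1, 2]
mod → [1]
10  → [1, 10]
dup → [1, 10, 10]
-8  → [1, 10, 10, -8]
+   → [1, 10, 2]
*   → [1, 20]
+   → [21]

21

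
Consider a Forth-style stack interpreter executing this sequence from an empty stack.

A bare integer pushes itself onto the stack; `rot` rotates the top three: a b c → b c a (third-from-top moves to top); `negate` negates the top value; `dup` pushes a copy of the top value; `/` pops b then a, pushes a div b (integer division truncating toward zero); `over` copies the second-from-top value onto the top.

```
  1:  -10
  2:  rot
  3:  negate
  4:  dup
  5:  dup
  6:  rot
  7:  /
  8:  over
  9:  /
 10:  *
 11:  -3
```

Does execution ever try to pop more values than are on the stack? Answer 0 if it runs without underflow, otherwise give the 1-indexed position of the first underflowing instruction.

2

-10  -10
rot  — needs 3 operands, stack has 1 → underflow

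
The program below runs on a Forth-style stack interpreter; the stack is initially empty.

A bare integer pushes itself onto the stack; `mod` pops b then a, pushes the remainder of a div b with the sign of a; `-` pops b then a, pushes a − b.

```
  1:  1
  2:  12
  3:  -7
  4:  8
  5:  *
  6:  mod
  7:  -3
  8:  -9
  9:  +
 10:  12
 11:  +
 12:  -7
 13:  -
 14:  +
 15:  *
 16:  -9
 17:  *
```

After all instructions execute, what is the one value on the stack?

1   → [1]
12  → [1, 12]
-7  → [1, 12, -7]
8   → [1, 12, -7, 8]
*   → [1, 12, -56]
mod → [1, 12]
-3  → [1, 12, -3]
-9  → [1, 12, -3, -9]
+   → [1, 12, -12]
12  → [1, 12, -12, 12]
+   → [1, 12, 0]
-7  → [1, 12, 0, -7]
-   → [1, 12, 7]
+   → [1, 19]
*   → [19]
-9  → [19, -9]
*   → [-171]

-171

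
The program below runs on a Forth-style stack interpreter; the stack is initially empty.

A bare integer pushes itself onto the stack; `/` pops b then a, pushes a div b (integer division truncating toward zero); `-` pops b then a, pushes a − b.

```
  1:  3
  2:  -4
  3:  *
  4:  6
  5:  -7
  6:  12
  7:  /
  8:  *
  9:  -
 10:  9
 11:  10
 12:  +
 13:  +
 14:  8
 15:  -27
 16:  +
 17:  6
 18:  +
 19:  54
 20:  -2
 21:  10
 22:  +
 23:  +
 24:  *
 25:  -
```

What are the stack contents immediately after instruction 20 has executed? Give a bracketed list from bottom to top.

3    3
-4   3 -4
*    -12
6    -12 6
-7   -12 6 -7
12   -12 6 -7 12
/    -12 6 0
*    -12 0
-    -12
9    -12 9
10   -12 9 10
+    -12 19
+    7
8    7 8
-27  7 8 -27
+    7 -19
6    7 -19 6
+    7 -13
54   7 -13 54
-2   7 -13 54 -2

[7, -13, 54, -2]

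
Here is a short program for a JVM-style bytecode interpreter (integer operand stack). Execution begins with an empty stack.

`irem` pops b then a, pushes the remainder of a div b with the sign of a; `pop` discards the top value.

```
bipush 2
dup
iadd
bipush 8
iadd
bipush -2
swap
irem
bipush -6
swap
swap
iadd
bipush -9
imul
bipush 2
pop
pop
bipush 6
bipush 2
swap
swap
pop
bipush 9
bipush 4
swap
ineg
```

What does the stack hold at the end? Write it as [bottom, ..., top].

[6, 4, -9]

bipush 2  -> [2]
dup       -> [2, 2]
iadd      -> [4]
bipush 8  -> [4, 8]
iadd      -> [12]
bipush -2 -> [12, -2]
swap      -> [-2, 12]
irem      -> [-2]
bipush -6 -> [-2, -6]
swap      -> [-6, -2]
swap      -> [-2, -6]
iadd      -> [-8]
bipush -9 -> [-8, -9]
imul      -> [72]
bipush 2  -> [72, 2]
pop       -> [72]
pop       -> []
bipush 6  -> [6]
bipush 2  -> [6, 2]
swap      -> [2, 6]
swap      -> [6, 2]
pop       -> [6]
bipush 9  -> [6, 9]
bipush 4  -> [6, 9, 4]
swap      -> [6, 4, 9]
ineg      -> [6, 4, -9]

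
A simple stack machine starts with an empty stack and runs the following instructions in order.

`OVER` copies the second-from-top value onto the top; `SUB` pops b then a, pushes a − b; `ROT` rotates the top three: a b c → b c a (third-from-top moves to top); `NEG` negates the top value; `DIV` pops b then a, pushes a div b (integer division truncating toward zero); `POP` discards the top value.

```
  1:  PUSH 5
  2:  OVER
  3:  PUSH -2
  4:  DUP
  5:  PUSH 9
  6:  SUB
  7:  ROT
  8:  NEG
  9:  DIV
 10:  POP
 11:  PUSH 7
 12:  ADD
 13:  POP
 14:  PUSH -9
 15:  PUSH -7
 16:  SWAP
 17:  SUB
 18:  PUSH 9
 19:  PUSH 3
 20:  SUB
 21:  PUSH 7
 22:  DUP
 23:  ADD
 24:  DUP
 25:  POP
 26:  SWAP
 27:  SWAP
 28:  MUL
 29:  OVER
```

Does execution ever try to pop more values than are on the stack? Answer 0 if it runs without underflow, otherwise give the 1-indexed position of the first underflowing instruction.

PUSH 5 : [5]
OVER  — needs 2 operands, stack has 1 → underflow

2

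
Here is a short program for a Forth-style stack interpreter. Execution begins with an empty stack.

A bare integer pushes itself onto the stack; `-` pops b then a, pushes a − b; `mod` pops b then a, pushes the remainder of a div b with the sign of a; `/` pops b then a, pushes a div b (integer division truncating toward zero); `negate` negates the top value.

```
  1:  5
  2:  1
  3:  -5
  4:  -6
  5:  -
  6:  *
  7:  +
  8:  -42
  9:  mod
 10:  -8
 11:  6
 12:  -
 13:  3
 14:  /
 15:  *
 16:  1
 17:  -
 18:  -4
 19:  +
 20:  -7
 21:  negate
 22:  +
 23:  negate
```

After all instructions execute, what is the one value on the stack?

5      → 5
1      → 5 1
-5     → 5 1 -5
-6     → 5 1 -5 -6
-      → 5 1 1
*      → 5 1
+      → 6
-42    → 6 -42
mod    → 6
-8     → 6 -8
6      → 6 -8 6
-      → 6 -14
3      → 6 -14 3
/      → 6 -4
*      → -24
1      → -24 1
-      → -25
-4     → -25 -4
+      → -29
-7     → -29 -7
negate → -29 7
+      → -22
negate → 22

22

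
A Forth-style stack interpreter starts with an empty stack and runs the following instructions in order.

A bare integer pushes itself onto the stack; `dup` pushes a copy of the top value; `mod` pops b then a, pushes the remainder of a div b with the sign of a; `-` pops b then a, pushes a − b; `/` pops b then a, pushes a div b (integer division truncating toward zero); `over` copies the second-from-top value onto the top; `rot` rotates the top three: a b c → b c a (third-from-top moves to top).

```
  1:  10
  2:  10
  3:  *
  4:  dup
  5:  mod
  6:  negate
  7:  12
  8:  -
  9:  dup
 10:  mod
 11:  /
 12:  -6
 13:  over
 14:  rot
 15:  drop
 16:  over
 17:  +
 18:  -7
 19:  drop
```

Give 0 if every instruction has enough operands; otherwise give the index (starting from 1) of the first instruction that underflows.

10     -> 10
10     -> 10 10
*      -> 100
dup    -> 100 100
mod    -> 0
negate -> 0
12     -> 0 12
-      -> -12
dup    -> -12 -12
mod    -> 0
/  — needs 2 operands, stack has 1 → underflow

11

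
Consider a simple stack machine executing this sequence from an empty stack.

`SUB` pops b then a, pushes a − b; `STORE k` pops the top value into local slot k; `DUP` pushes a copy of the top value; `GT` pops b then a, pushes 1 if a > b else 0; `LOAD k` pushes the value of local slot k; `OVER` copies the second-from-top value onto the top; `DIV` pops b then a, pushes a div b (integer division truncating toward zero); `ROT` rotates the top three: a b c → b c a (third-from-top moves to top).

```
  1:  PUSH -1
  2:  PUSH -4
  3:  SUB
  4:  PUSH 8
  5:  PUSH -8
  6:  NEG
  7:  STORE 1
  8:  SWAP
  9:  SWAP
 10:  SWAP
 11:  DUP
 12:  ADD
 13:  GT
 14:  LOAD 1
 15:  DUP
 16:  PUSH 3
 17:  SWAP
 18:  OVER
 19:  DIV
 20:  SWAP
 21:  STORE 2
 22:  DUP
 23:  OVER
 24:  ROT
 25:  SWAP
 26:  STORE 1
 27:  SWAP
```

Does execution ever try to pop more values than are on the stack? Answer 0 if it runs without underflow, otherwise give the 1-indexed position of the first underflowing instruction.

0

PUSH -1 -> [-1]
PUSH -4 -> [-1, -4]
SUB     -> [3]
PUSH 8  -> [3, 8]
PUSH -8 -> [3, 8, -8]
NEG     -> [3, 8, 8]
STORE 1 -> [3, 8]
SWAP    -> [8, 3]
SWAP    -> [3, 8]
SWAP    -> [8, 3]
DUP     -> [8, 3, 3]
ADD     -> [8, 6]
GT      -> [1]
LOAD 1  -> [1, 8]
DUP     -> [1, 8, 8]
PUSH 3  -> [1, 8, 8, 3]
SWAP    -> [1, 8, 3, 8]
OVER    -> [1, 8, 3, 8, 3]
DIV     -> [1, 8, 3, 2]
SWAP    -> [1, 8, 2, 3]
STORE 2 -> [1, 8, 2]
DUP     -> [1, 8, 2, 2]
OVER    -> [1, 8, 2, 2, 2]
ROT     -> [1, 8, 2, 2, 2]
SWAP    -> [1, 8, 2, 2, 2]
STORE 1 -> [1, 8, 2, 2]
SWAP    -> [1, 8, 2, 2]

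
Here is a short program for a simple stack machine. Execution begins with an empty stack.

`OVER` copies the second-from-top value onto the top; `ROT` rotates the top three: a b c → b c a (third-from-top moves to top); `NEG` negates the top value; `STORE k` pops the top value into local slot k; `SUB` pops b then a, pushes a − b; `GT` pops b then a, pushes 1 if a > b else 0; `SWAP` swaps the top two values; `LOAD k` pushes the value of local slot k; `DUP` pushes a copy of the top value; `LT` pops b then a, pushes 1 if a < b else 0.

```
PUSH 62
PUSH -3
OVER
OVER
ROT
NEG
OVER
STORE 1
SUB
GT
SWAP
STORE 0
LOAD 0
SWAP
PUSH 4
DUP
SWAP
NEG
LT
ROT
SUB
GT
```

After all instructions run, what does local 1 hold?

-3

PUSH 62  62
PUSH -3  62 -3
OVER     62 -3 62
OVER     62 -3 62 -3
ROT      62 62 -3 -3
NEG      62 62 -3 3
OVER     62 62 -3 3 -3
STORE 1  62 62 -3 3
SUB      62 62 -6
GT       62 1
SWAP     1 62
STORE 0  1
LOAD 0   1 62
SWAP     62 1
PUSH 4   62 1 4
DUP      62 1 4 4
SWAP     62 1 4 4
NEG      62 1 4 -4
LT       62 1 0
ROT      1 0 62
SUB      1 -62
GT       1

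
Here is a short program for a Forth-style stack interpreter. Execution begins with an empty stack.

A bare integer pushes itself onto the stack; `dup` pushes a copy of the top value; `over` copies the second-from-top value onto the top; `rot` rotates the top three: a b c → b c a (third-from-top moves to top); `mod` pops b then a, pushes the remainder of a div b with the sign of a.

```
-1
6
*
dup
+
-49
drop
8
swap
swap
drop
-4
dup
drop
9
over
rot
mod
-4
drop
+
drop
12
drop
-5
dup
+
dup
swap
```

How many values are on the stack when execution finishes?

-1    -1
6     -1 6
*     -6
dup   -6 -6
+     -12
-49   -12 -49
drop  -12
8     -12 8
swap  8 -12
swap  -12 8
drop  -12
-4    -12 -4
dup   -12 -4 -4
drop  -12 -4
9     -12 -4 9
over  -12 -4 9 -4
rot   -12 9 -4 -4
mod   -12 9 0
-4    -12 9 0 -4
drop  -12 9 0
+     -12 9
drop  -12
12    -12 12
drop  -12
-5    -12 -5
dup   -12 -5 -5
+     -12 -10
dup   -12 -10 -10
swap  -12 -10 -10

3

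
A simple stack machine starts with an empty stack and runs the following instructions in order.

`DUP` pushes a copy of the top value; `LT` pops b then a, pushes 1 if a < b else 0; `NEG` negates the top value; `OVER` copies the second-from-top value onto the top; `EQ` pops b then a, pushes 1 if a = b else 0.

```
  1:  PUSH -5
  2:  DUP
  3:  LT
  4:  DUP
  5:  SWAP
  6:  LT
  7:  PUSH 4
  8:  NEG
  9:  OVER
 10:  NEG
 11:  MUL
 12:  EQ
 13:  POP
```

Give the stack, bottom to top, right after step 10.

PUSH -5  [-5]
DUP      [-5, -5]
LT       [0]
DUP      [0, 0]
SWAP     [0, 0]
LT       [0]
PUSH 4   [0, 4]
NEG      [0, -4]
OVER     [0, -4, 0]
NEG      [0, -4, 0]

[0, -4, 0]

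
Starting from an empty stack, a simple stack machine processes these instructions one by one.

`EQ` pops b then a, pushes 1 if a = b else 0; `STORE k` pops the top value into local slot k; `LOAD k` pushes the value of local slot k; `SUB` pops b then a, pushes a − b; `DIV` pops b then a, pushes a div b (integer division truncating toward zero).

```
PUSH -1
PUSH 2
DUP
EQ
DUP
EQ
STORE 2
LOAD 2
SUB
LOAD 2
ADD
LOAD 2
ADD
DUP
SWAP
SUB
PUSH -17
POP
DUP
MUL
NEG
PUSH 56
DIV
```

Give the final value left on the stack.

PUSH -1  → -1
PUSH 2   → -1 2
DUP      → -1 2 2
EQ       → -1 1
DUP      → -1 1 1
EQ       → -1 1
STORE 2  → -1
LOAD 2   → -1 1
SUB      → -2
LOAD 2   → -2 1
ADD      → -1
LOAD 2   → -1 1
ADD      → 0
DUP      → 0 0
SWAP     → 0 0
SUB      → 0
PUSH -17 → 0 -17
POP      → 0
DUP      → 0 0
MUL      → 0
NEG      → 0
PUSH 56  → 0 56
DIV      → 0

0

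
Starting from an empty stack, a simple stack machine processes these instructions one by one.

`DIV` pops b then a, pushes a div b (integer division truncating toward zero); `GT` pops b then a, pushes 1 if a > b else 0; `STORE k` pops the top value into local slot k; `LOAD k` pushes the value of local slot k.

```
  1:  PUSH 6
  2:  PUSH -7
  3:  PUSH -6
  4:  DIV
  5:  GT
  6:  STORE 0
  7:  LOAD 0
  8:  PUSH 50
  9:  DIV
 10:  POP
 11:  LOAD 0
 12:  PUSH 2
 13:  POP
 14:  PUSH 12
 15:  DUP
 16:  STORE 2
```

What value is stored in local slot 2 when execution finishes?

12

PUSH 6  : 6
PUSH -7 : 6 -7
PUSH -6 : 6 -7 -6
DIV     : 6 1
GT      : 1
STORE 0 : (empty)
LOAD 0  : 1
PUSH 50 : 1 50
DIV     : 0
POP     : (empty)
LOAD 0  : 1
PUSH 2  : 1 2
POP     : 1
PUSH 12 : 1 12
DUP     : 1 12 12
STORE 2 : 1 12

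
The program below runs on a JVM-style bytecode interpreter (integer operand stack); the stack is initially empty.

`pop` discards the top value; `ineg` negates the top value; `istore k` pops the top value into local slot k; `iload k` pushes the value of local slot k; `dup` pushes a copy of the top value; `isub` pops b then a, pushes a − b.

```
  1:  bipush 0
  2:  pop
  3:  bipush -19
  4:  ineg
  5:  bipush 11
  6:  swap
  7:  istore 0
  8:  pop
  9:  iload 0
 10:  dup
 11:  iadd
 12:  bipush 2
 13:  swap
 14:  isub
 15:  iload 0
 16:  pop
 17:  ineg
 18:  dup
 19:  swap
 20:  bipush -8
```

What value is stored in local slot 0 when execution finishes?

bipush 0   -> [0]
pop        -> []
bipush -19 -> [-19]
ineg       -> [19]
bipush 11  -> [19, 11]
swap       -> [11, 19]
istore 0   -> [11]
pop        -> []
iload 0    -> [19]
dup        -> [19, 19]
iadd       -> [38]
bipush 2   -> [38, 2]
swap       -> [2, 38]
isub       -> [-36]
iload 0    -> [-36, 19]
pop        -> [-36]
ineg       -> [36]
dup        -> [36, 36]
swap       -> [36, 36]
bipush -8  -> [36, 36, -8]

19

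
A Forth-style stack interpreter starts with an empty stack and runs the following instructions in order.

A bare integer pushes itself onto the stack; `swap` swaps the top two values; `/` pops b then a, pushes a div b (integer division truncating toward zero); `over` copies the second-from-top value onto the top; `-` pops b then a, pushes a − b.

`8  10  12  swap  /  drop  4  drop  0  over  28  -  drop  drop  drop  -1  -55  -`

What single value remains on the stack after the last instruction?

54

8    : 8
10   : 8 10
12   : 8 10 12
swap : 8 12 10
/    : 8 1
drop : 8
4    : 8 4
drop : 8
0    : 8 0
over : 8 0 8
28   : 8 0 8 28
-    : 8 0 -20
drop : 8 0
drop : 8
drop : (empty)
-1   : -1
-55  : -1 -55
-    : 54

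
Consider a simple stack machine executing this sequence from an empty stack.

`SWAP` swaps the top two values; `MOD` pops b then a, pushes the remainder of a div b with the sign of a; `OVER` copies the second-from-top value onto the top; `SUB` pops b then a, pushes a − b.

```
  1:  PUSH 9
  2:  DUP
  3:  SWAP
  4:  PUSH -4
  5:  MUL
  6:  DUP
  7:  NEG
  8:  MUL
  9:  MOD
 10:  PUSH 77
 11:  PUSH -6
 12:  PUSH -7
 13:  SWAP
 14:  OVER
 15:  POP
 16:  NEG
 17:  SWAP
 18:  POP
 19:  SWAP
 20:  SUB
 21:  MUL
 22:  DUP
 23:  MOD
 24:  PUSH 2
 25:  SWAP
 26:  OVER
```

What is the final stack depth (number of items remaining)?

3

PUSH 9   9
DUP      9 9
SWAP     9 9
PUSH -4  9 9 -4
MUL      9 -36
DUP      9 -36 -36
NEG      9 -36 36
MUL      9 -1296
MOD      9
PUSH 77  9 77
PUSH -6  9 77 -6
PUSH -7  9 77 -6 -7
SWAP     9 77 -7 -6
OVER     9 77 -7 -6 -7
POP      9 77 -7 -6
NEG      9 77 -7 6
SWAP     9 77 6 -7
POP      9 77 6
SWAP     9 6 77
SUB      9 -71
MUL      -639
DUP      -639 -639
MOD      0
PUSH 2   0 2
SWAP     2 0
OVER     2 0 2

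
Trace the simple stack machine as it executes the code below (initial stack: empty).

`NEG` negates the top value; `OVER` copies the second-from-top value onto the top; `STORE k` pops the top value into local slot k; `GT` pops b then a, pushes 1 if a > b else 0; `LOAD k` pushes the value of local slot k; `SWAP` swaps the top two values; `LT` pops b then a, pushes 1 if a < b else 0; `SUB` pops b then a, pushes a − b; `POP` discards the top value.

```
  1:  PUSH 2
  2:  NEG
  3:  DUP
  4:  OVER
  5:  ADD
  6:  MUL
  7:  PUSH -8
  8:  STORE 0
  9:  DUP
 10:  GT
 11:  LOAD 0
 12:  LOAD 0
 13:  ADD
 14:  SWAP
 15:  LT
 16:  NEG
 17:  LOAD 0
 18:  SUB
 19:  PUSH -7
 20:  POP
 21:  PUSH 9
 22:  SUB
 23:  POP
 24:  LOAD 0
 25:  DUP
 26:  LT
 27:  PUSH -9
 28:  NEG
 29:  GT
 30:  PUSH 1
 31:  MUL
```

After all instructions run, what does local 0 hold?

-8

PUSH 2  → [2]
NEG     → [-2]
DUP     → [-2, -2]
OVER    → [-2, -2, -2]
ADD     → [-2, -4]
MUL     → [8]
PUSH -8 → [8, -8]
STORE 0 → [8]
DUP     → [8, 8]
GT      → [0]
LOAD 0  → [0, -8]
LOAD 0  → [0, -8, -8]
ADD     → [0, -16]
SWAP    → [-16, 0]
LT      → [1]
NEG     → [-1]
LOAD 0  → [-1, -8]
SUB     → [7]
PUSH -7 → [7, -7]
POP     → [7]
PUSH 9  → [7, 9]
SUB     → [-2]
POP     → []
LOAD 0  → [-8]
DUP     → [-8, -8]
LT      → [0]
PUSH -9 → [0, -9]
NEG     → [0, 9]
GT      → [0]
PUSH 1  → [0, 1]
MUL     → [0]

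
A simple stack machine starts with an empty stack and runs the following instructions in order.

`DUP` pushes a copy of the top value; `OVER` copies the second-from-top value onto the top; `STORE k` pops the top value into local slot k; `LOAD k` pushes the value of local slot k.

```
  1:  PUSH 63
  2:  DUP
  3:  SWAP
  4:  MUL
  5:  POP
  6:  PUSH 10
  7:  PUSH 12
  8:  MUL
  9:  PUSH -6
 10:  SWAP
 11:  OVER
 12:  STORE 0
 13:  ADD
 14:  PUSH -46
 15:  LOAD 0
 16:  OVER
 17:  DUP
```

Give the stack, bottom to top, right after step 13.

[114]

PUSH 63 -> 63
DUP     -> 63 63
SWAP    -> 63 63
MUL     -> 3969
POP     -> (empty)
PUSH 10 -> 10
PUSH 12 -> 10 12
MUL     -> 120
PUSH -6 -> 120 -6
SWAP    -> -6 120
OVER    -> -6 120 -6
STORE 0 -> -6 120
ADD     -> 114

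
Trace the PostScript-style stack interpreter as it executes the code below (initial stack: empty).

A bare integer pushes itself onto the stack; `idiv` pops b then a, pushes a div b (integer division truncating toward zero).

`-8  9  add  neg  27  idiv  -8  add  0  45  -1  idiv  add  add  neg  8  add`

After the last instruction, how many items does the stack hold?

-8   : [-8]
9    : [-8, 9]
add  : [1]
neg  : [-1]
27   : [-1, 27]
idiv : [0]
-8   : [0, -8]
add  : [-8]
0    : [-8, 0]
45   : [-8, 0, 45]
-1   : [-8, 0, 45, -1]
idiv : [-8, 0, -45]
add  : [-8, -45]
add  : [-53]
neg  : [53]
8    : [53, 8]
add  : [61]

1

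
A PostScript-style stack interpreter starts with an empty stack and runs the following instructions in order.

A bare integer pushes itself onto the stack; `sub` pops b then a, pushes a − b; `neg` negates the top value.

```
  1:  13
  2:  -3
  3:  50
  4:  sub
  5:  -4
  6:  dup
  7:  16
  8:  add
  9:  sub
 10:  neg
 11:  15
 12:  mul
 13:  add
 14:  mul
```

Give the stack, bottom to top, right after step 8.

[13, -53, -4, 12]

13  -> [13]
-3  -> [13, -3]
50  -> [13, -3, 50]
sub -> [13, -53]
-4  -> [13, -53, -4]
dup -> [13, -53, -4, -4]
16  -> [13, -53, -4, -4, 16]
add -> [13, -53, -4, 12]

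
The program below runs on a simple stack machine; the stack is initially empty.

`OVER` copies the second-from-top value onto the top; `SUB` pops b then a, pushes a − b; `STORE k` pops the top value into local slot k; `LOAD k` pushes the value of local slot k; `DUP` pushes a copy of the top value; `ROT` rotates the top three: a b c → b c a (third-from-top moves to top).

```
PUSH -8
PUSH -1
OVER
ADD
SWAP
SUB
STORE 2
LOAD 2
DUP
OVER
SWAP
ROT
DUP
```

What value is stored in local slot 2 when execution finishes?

-1

PUSH -8  -8
PUSH -1  -8 -1
OVER     -8 -1 -8
ADD      -8 -9
SWAP     -9 -8
SUB      -1
STORE 2  (empty)
LOAD 2   -1
DUP      -1 -1
OVER     -1 -1 -1
SWAP     -1 -1 -1
ROT      -1 -1 -1
DUP      -1 -1 -1 -1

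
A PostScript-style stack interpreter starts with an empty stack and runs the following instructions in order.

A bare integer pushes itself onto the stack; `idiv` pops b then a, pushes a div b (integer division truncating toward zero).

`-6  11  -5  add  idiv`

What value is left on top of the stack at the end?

-6   -> [-6]
11   -> [-6, 11]
-5   -> [-6, 11, -5]
add  -> [-6, 6]
idiv -> [-1]

-1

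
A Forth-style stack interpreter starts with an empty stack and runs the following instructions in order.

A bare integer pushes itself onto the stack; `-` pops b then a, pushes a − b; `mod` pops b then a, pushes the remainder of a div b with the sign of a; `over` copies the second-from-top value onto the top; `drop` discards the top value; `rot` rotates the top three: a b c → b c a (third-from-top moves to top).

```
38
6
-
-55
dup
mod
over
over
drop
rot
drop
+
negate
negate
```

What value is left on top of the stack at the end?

38     → 38
6      → 38 6
-      → 32
-55    → 32 -55
dup    → 32 -55 -55
mod    → 32 0
over   → 32 0 32
over   → 32 0 32 0
drop   → 32 0 32
rot    → 0 32 32
drop   → 0 32
+      → 32
negate → -32
negate → 32

32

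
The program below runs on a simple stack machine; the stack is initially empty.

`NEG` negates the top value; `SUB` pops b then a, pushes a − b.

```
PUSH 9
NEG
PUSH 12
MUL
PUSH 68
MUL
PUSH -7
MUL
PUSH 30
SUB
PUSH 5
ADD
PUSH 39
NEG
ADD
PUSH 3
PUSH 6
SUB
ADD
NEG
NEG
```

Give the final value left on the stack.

51341

PUSH 9   9
NEG      -9
PUSH 12  -9 12
MUL      -108
PUSH 68  -108 68
MUL      -7344
PUSH -7  -7344 -7
MUL      51408
PUSH 30  51408 30
SUB      51378
PUSH 5   51378 5
ADD      51383
PUSH 39  51383 39
NEG      51383 -39
ADD      51344
PUSH 3   51344 3
PUSH 6   51344 3 6
SUB      51344 -3
ADD      51341
NEG      -51341
NEG      51341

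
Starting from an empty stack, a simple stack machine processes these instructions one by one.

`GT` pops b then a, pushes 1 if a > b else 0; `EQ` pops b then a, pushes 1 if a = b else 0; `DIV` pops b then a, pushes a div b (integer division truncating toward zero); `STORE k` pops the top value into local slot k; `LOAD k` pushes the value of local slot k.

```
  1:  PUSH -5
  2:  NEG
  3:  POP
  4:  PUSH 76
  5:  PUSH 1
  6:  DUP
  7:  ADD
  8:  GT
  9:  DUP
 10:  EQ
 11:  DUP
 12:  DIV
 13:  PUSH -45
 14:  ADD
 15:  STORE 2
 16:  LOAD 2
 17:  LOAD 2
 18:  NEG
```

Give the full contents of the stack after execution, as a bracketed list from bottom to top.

PUSH -5  -> -5
NEG      -> 5
POP      -> (empty)
PUSH 76  -> 76
PUSH 1   -> 76 1
DUP      -> 76 1 1
ADD      -> 76 2
GT       -> 1
DUP      -> 1 1
EQ       -> 1
DUP      -> 1 1
DIV      -> 1
PUSH -45 -> 1 -45
ADD      -> -44
STORE 2  -> (empty)
LOAD 2   -> -44
LOAD 2   -> -44 -44
NEG      -> -44 44

[-44, 44]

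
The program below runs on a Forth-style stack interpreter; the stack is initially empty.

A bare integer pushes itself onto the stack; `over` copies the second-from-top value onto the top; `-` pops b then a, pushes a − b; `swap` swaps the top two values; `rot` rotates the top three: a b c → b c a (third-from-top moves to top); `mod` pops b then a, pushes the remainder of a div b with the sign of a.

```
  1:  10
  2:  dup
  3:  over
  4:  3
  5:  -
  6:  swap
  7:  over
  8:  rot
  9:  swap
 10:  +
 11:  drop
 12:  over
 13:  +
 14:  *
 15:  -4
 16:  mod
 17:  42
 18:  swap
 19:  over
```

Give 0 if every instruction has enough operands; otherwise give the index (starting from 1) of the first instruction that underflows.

10   : 10
dup  : 10 10
over : 10 10 10
3    : 10 10 10 3
-    : 10 10 7
swap : 10 7 10
over : 10 7 10 7
rot  : 10 10 7 7
swap : 10 10 7 7
+    : 10 10 14
drop : 10 10
over : 10 10 10
+    : 10 20
*    : 200
-4   : 200 -4
mod  : 0
42   : 0 42
swap : 42 0
over : 42 0 42

0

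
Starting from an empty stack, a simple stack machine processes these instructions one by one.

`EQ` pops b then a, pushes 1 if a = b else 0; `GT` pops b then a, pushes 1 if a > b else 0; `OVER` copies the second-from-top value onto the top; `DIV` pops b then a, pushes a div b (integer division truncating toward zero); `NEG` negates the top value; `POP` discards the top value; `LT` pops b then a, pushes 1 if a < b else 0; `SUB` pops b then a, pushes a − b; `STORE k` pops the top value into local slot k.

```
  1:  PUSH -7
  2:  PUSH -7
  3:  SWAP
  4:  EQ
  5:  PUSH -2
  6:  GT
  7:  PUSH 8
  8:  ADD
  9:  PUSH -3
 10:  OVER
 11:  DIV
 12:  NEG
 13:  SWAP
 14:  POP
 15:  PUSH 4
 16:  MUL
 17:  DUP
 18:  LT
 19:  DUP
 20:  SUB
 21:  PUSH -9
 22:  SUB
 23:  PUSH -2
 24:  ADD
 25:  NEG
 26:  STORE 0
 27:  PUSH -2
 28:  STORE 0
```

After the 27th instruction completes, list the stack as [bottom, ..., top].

[-2]

PUSH -7 : [-7]
PUSH -7 : [-7, -7]
SWAP    : [-7, -7]
EQ      : [1]
PUSH -2 : [1, -2]
GT      : [1]
PUSH 8  : [1, 8]
ADD     : [9]
PUSH -3 : [9, -3]
OVER    : [9, -3, 9]
DIV     : [9, 0]
NEG     : [9, 0]
SWAP    : [0, 9]
POP     : [0]
PUSH 4  : [0, 4]
MUL     : [0]
DUP     : [0, 0]
LT      : [0]
DUP     : [0, 0]
SUB     : [0]
PUSH -9 : [0, -9]
SUB     : [9]
PUSH -2 : [9, -2]
ADD     : [7]
NEG     : [-7]
STORE 0 : []
PUSH -2 : [-2]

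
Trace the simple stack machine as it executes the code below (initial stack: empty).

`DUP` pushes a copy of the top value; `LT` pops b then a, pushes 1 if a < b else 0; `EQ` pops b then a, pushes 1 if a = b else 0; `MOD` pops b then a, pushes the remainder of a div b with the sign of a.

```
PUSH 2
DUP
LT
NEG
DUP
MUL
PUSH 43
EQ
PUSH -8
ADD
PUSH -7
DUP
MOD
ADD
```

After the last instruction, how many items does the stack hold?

PUSH 2   2
DUP      2 2
LT       0
NEG      0
DUP      0 0
MUL      0
PUSH 43  0 43
EQ       0
PUSH -8  0 -8
ADD      -8
PUSH -7  -8 -7
DUP      -8 -7 -7
MOD      -8 0
ADD      -8

1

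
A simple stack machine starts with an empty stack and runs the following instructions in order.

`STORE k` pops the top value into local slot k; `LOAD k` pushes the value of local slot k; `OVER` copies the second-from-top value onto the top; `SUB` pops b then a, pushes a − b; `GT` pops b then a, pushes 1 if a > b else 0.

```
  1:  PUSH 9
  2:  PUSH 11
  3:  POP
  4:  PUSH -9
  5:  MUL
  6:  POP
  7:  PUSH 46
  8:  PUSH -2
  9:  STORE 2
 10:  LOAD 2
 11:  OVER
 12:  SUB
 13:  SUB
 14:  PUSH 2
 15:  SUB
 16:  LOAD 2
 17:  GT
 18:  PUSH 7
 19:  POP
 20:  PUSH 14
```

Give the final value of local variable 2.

PUSH 9   [9]
PUSH 11  [9, 11]
POP      [9]
PUSH -9  [9, -9]
MUL      [-81]
POP      []
PUSH 46  [46]
PUSH -2  [46, -2]
STORE 2  [46]
LOAD 2   [46, -2]
OVER     [46, -2, 46]
SUB      [46, -48]
SUB      [94]
PUSH 2   [94, 2]
SUB      [92]
LOAD 2   [92, -2]
GT       [1]
PUSH 7   [1, 7]
POP      [1]
PUSH 14  [1, 14]

-2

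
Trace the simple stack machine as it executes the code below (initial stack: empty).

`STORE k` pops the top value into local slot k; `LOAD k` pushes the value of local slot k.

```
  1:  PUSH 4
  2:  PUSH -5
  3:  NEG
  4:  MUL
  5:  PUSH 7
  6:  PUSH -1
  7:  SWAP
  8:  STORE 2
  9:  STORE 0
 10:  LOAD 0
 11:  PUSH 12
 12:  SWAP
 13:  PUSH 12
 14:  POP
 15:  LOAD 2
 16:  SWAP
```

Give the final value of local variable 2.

7

PUSH 4   4
PUSH -5  4 -5
NEG      4 5
MUL      20
PUSH 7   20 7
PUSH -1  20 7 -1
SWAP     20 -1 7
STORE 2  20 -1
STORE 0  20
LOAD 0   20 -1
PUSH 12  20 -1 12
SWAP     20 12 -1
PUSH 12  20 12 -1 12
POP      20 12 -1
LOAD 2   20 12 -1 7
SWAP     20 12 7 -1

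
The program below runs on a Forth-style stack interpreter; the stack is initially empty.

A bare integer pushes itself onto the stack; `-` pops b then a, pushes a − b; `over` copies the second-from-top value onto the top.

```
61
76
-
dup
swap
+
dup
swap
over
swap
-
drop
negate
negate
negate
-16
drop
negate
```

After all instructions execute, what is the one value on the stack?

61     → [61]
76     → [61, 76]
-      → [-15]
dup    → [-15, -15]
swap   → [-15, -15]
+      → [-30]
dup    → [-30, -30]
swap   → [-30, -30]
over   → [-30, -30, -30]
swap   → [-30, -30, -30]
-      → [-30, 0]
drop   → [-30]
negate → [30]
negate → [-30]
negate → [30]
-16    → [30, -16]
drop   → [30]
negate → [-30]

-30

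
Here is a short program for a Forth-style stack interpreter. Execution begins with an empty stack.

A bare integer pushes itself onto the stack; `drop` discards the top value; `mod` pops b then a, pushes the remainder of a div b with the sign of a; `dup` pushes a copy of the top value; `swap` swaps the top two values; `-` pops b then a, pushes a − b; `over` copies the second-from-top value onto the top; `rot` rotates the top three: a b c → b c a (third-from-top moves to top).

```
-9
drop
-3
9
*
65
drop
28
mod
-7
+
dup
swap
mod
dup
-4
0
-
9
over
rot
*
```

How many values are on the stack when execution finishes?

4

-9   → [-9]
drop → []
-3   → [-3]
9    → [-3, 9]
*    → [-27]
65   → [-27, 65]
drop → [-27]
28   → [-27, 28]
mod  → [-27]
-7   → [-27, -7]
+    → [-34]
dup  → [-34, -34]
swap → [-34, -34]
mod  → [0]
dup  → [0, 0]
-4   → [0, 0, -4]
0    → [0, 0, -4, 0]
-    → [0, 0, -4]
9    → [0, 0, -4, 9]
over → [0, 0, -4, 9, -4]
rot  → [0, 0, 9, -4, -4]
*    → [0, 0, 9, 16]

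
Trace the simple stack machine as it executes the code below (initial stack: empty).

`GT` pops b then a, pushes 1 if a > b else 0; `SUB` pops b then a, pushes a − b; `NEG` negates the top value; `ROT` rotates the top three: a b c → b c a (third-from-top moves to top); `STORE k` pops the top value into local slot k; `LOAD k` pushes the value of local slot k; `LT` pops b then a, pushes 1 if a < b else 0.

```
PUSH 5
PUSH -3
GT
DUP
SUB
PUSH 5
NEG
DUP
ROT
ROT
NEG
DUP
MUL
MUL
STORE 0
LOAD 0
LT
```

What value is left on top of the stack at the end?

PUSH 5  → 5
PUSH -3 → 5 -3
GT      → 1
DUP     → 1 1
SUB     → 0
PUSH 5  → 0 5
NEG     → 0 -5
DUP     → 0 -5 -5
ROT     → -5 -5 0
ROT     → -5 0 -5
NEG     → -5 0 5
DUP     → -5 0 5 5
MUL     → -5 0 25
MUL     → -5 0
STORE 0 → -5
LOAD 0  → -5 0
LT      → 1

1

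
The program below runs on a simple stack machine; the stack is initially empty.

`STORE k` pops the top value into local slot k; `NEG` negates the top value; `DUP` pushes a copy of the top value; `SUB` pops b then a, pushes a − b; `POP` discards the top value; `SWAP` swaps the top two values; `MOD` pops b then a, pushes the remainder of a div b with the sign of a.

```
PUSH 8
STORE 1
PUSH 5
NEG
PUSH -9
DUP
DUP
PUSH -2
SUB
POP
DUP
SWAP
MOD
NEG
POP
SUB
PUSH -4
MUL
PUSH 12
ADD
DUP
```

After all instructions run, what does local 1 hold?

8

PUSH 8  : 8
STORE 1 : (empty)
PUSH 5  : 5
NEG     : -5
PUSH -9 : -5 -9
DUP     : -5 -9 -9
DUP     : -5 -9 -9 -9
PUSH -2 : -5 -9 -9 -9 -2
SUB     : -5 -9 -9 -7
POP     : -5 -9 -9
DUP     : -5 -9 -9 -9
SWAP    : -5 -9 -9 -9
MOD     : -5 -9 0
NEG     : -5 -9 0
POP     : -5 -9
SUB     : 4
PUSH -4 : 4 -4
MUL     : -16
PUSH 12 : -16 12
ADD     : -4
DUP     : -4 -4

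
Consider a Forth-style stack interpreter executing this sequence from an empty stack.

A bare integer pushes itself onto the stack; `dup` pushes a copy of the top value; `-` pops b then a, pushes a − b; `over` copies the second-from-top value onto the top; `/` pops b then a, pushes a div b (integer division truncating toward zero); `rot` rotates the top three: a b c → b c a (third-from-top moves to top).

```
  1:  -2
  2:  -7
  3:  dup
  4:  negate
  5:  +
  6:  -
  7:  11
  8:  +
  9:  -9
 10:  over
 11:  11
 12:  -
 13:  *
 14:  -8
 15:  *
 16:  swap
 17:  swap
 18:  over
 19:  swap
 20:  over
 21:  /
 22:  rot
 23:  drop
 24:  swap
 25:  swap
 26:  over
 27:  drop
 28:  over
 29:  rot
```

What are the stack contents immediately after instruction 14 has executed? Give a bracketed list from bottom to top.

-2     -> -2
-7     -> -2 -7
dup    -> -2 -7 -7
negate -> -2 -7 7
+      -> -2 0
-      -> -2
11     -> -2 11
+      -> 9
-9     -> 9 -9
over   -> 9 -9 9
11     -> 9 -9 9 11
-      -> 9 -9 -2
*      -> 9 18
-8     -> 9 18 -8

[9, 18, -8]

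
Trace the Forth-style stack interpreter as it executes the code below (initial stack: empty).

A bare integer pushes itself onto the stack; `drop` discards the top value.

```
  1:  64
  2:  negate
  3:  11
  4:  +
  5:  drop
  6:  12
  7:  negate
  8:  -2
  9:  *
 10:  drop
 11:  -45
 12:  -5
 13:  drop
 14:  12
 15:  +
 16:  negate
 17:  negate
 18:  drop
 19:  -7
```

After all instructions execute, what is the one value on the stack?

-7

64      64
negate  -64
11      -64 11
+       -53
drop    (empty)
12      12
negate  -12
-2      -12 -2
*       24
drop    (empty)
-45     -45
-5      -45 -5
drop    -45
12      -45 12
+       -33
negate  33
negate  -33
drop    (empty)
-7      -7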